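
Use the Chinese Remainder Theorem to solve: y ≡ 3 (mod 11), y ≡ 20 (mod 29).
223

Using the Chinese Remainder Theorem:
M = product of moduli = 319
For equation 1: M_1 = 29, 29 ≡ 7 (mod 11), inverse of 29 mod 11 is 8 (check: 7 × 8 = 56 ≡ 1 (mod 11))
For equation 2: M_2 = 11, 11 ≡ 11 (mod 29), inverse of 11 mod 29 is 8 (check: 11 × 8 = 88 ≡ 1 (mod 29))
Combine: y ≡ Σ r_i×M_i×(M_i⁻¹ mod m_i) = 3×29×8 + 20×11×8 = 696 + 1760 = 2456
2456 mod 319 = 223
y ≡ 223 (mod 319)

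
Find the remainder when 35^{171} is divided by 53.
By Fermat: 35^{52} ≡ 1 (mod 53). 171 = 3×52 + 15. So 35^{171} ≡ 35^{15} ≡ 21 (mod 53)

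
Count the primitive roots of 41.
16

The number of primitive roots modulo p is φ(p-1) = φ(40)
φ(40) = 16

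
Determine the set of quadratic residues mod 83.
QRs mod 83: {1, 3, 4, 7, 9, 10, 11, 12, 16, 17, 21, 23, 25, 26, 27, 28, 29, 30, 31, 33, 36, 37, 38, 40, 41, 44, 48, 49, 51, 59, 61, 63, 64, 65, 68, 69, 70, 75, 77, 78, 81}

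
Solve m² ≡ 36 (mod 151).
The square roots of 36 mod 151 are 145 and 6. Verify: 145² = 21025 ≡ 36 (mod 151)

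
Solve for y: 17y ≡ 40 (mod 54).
50

Since gcd(17, 54) = 1 divides 40, a solution exists.
Multiply both sides by the inverse of 17 mod 54:
  17^(-1) mod 54 = 35
  x ≡ 35 × 40 ≡ 1400 ≡ 50 (mod 54)
Verification: 17 × 50 = 850 = 15 × 54 + 40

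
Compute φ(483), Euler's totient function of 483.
264

Prime factorization: 483 = 3 × 7 × 23
Using the formula φ(n) = n × Π(1 - 1/p) for each prime factor p:
φ(483) = 483 × (1 - 1/3) × (1 - 1/7) × (1 - 1/23)
φ(483) = 264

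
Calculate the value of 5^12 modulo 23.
Using repeated squaring. 12 = 8 + 4 (binary 1100). Repeated squaring mod 23: 5^1 ≡ 5; 5^2 ≡ 5² = 25 ≡ 2; 5^4 ≡ 2² = 4 ≡ 4; 5^8 ≡ 4² = 16 ≡ 16. Multiply: 5^12 = 5^8 × 5^4 ≡ 16 × 4 (mod 23): 16 × 4 = 64 ≡ 18. So 5^12 ≡ 18 (mod 23).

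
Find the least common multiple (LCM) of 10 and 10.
10

First find GCD(10, 10) using the Euclidean algorithm:
10 = 1 × 10 + 0
GCD(10, 10) = 10

LCM formula: LCM(a, b) = (a × b) / GCD(a, b)
LCM(10, 10) = (10 × 10) / 10
LCM(10, 10) = 100 / 10
LCM(10, 10) = 10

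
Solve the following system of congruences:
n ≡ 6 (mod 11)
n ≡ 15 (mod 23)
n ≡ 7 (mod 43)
7145

Using the Chinese Remainder Theorem:
M = product of moduli = 10879
For equation 1: M_1 = 989, 989 ≡ 10 (mod 11), inverse of 989 mod 11 is 10 (check: 10 × 10 = 100 ≡ 1 (mod 11))
For equation 2: M_2 = 473, 473 ≡ 13 (mod 23), inverse of 473 mod 23 is 16 (check: 13 × 16 = 208 ≡ 1 (mod 23))
For equation 3: M_3 = 253, 253 ≡ 38 (mod 43), inverse of 253 mod 43 is 17 (check: 38 × 17 = 646 ≡ 1 (mod 43))
Combine: n ≡ Σ r_i×M_i×(M_i⁻¹ mod m_i) = 6×989×10 + 15×473×16 + 7×253×17 = 59340 + 113520 + 30107 = 202967
202967 mod 10879 = 7145
n ≡ 7145 (mod 10879)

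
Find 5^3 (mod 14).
3 = 2 + 1 (binary 11). Repeated squaring mod 14: 5^1 ≡ 5; 5^2 ≡ 5² = 25 ≡ 11. Multiply: 5^3 = 5^2 × 5^1 ≡ 11 × 5 (mod 14): 11 × 5 = 55 ≡ 13. So 5^3 ≡ 13 (mod 14).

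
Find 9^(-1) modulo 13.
3

Using Extended Euclidean Algorithm:
gcd(9, 13) = 1
Bezout coefficients: 9 × 3 + 13 × -2 = 1
So 9 × 3 ≡ 1 (mod 13)
The inverse is 3 mod 13 = 3
Verification: 9 × 3 = 27 = 2 × 13 + 1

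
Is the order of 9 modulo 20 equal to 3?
No, the actual order is 2, not 3.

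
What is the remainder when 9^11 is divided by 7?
Using Fermat: 9^{6} ≡ 1 (mod 7). 11 ≡ 5 (mod 6). So 9^{11} ≡ 9^{5} ≡ 4 (mod 7)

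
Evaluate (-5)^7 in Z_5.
(-5) ≡ 0 (mod 5). 7 = 4 + 2 + 1 (binary 111). Repeated squaring mod 5: 0^1 ≡ 0; 0^2 ≡ 0² = 0 ≡ 0; 0^4 ≡ 0² = 0 ≡ 0. Multiply: (-5)^7 ≡ 0^4 × 0^2 × 0^1 ≡ 0 × 0 × 0 (mod 5): 0 × 0 = 0 ≡ 0; 0 × 0 = 0 ≡ 0. So (-5)^7 ≡ 0 (mod 5).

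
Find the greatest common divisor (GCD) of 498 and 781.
1

Using the Euclidean algorithm:
498 = 0 × 781 + 498
781 = 1 × 498 + 283
498 = 1 × 283 + 215
283 = 1 × 215 + 68
215 = 3 × 68 + 11
68 = 6 × 11 + 2
11 = 5 × 2 + 1
2 = 2 × 1 + 0

GCD(498, 781) = 1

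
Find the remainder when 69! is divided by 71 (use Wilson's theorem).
(70)! = (69)! × (70) ≡ -1 (mod 71). So (69)! ≡ -1 × (70)^(-1) ≡ (-1)×(-1) = 1 (mod 71)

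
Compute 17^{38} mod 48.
1

Using successive squaring:
Binary expansion of 38: 100110
Powers of 17 mod 48 (each is the square of the previous):
  17^1 ≡ 17 (mod 48)
  17^2 ≡ 17² = 289 ≡ 1 (mod 48)
  17^4 ≡ 1² = 1 ≡ 1 (mod 48)
  17^8 ≡ 1² = 1 ≡ 1 (mod 48)
  17^16 ≡ 1² = 1 ≡ 1 (mod 48)
  17^32 ≡ 1² = 1 ≡ 1 (mod 48)
38 = 32 + 4 + 2, so 17^38 = 17^32 × 17^4 × 17^2 ≡ 1 × 1 × 1 (mod 48)
Multiplying step by step:
  1 × 1 = 1 ≡ 1 (mod 48)
  1 × 1 = 1 ≡ 1 (mod 48)
Result: 17^38 ≡ 1 (mod 48)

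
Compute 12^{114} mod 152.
96

Using successive squaring:
Binary expansion of 114: 1110010
Powers of 12 mod 152 (each is the square of the previous):
  12^1 ≡ 12 (mod 152)
  12^2 ≡ 12² = 144 ≡ 144 (mod 152)
  12^4 ≡ 144² = 20736 ≡ 64 (mod 152)
  12^8 ≡ 64² = 4096 ≡ 144 (mod 152)
  12^16 ≡ 144² = 20736 ≡ 64 (mod 152)
  12^32 ≡ 64² = 4096 ≡ 144 (mod 152)
  12^64 ≡ 144² = 20736 ≡ 64 (mod 152)
114 = 64 + 32 + 16 + 2, so 12^114 = 12^64 × 12^32 × 12^16 × 12^2 ≡ 64 × 144 × 64 × 144 (mod 152)
Multiplying step by step:
  64 × 144 = 9216 ≡ 96 (mod 152)
  96 × 64 = 6144 ≡ 64 (mod 152)
  64 × 144 = 9216 ≡ 96 (mod 152)
Result: 12^114 ≡ 96 (mod 152)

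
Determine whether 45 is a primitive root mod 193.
p - 1 = 192 has prime divisors 2, 3. Check 45^(192/q) mod 193 for each: 45^(192/2) = 45^96 ≡ 192, 45^(192/3) = 45^64 ≡ 84 (mod 193). None of these is 1, so 45 has order 192 = φ(193), so it is a primitive root mod 193.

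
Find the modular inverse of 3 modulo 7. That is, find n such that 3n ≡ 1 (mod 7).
5

Using Extended Euclidean Algorithm:
gcd(3, 7) = 1
Bezout coefficients: 3 × -2 + 7 × 1 = 1
So 3 × -2 ≡ 1 (mod 7)
The inverse is -2 mod 7 = 5
Verification: 3 × 5 = 15 = 2 × 7 + 1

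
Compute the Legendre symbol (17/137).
(17/137) = 17^{68} mod 137 = 1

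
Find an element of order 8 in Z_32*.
3 has order 8 mod 32 since 3^{8} ≡ 1 (mod 32) and no smaller power works.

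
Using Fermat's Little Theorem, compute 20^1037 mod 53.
By Fermat: 20^{52} ≡ 1 (mod 53). 1037 ≡ 49 (mod 52). So 20^{1037} ≡ 20^{49} ≡ 35 (mod 53)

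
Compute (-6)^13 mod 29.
Using repeated squaring. (-6) ≡ 23 (mod 29). 13 = 8 + 4 + 1 (binary 1101). Repeated squaring mod 29: 23^1 ≡ 23; 23^2 ≡ 23² = 529 ≡ 7; 23^4 ≡ 7² = 49 ≡ 20; 23^8 ≡ 20² = 400 ≡ 23. Multiply: (-6)^13 ≡ 23^8 × 23^4 × 23^1 ≡ 23 × 20 × 23 (mod 29): 23 × 20 = 460 ≡ 25; 25 × 23 = 575 ≡ 24. So (-6)^13 ≡ 24 (mod 29).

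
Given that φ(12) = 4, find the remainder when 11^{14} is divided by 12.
By Euler: 11^{4} ≡ 1 (mod 12) since gcd(11, 12) = 1. 14 = 3×4 + 2. So 11^{14} ≡ 11^{2} ≡ 1 (mod 12)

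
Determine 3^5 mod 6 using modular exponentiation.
5 = 4 + 1 (binary 101). Repeated squaring mod 6: 3^1 ≡ 3; 3^2 ≡ 3² = 9 ≡ 3; 3^4 ≡ 3² = 9 ≡ 3. Multiply: 3^5 = 3^4 × 3^1 ≡ 3 × 3 (mod 6): 3 × 3 = 9 ≡ 3. So 3^5 ≡ 3 (mod 6).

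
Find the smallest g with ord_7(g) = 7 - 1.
p - 1 = 6 has prime divisors 2, 3. h is a primitive root mod 7 iff h^(6/q) ≢ 1 (mod 7) for each such q.
h = 2: 2^3 ≡ 1, 2^2 ≡ 4 (mod 7); 2^3 ≡ 1, so not a primitive root.
h = 3: 3^3 ≡ 6, 3^2 ≡ 2 (mod 7); none is 1, so 3 has order 6 and is a primitive root.
The smallest primitive root mod 7 is g = 3.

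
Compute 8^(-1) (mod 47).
8^(-1) ≡ 6 (mod 47). Verification: 8 × 6 = 48 ≡ 1 (mod 47)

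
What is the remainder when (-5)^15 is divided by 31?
Using repeated squaring. (-5) ≡ 26 (mod 31). 15 = 8 + 4 + 2 + 1 (binary 1111). Repeated squaring mod 31: 26^1 ≡ 26; 26^2 ≡ 26² = 676 ≡ 25; 26^4 ≡ 25² = 625 ≡ 5; 26^8 ≡ 5² = 25 ≡ 25. Multiply: (-5)^15 ≡ 26^8 × 26^4 × 26^2 × 26^1 ≡ 25 × 5 × 25 × 26 (mod 31): 25 × 5 = 125 ≡ 1; 1 × 25 = 25 ≡ 25; 25 × 26 = 650 ≡ 30. So (-5)^15 ≡ 30 (mod 31).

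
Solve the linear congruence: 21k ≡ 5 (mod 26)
25

Since gcd(21, 26) = 1 divides 5, a solution exists.
Multiply both sides by the inverse of 21 mod 26:
  21^(-1) mod 26 = 5
  x ≡ 5 × 5 ≡ 25 ≡ 25 (mod 26)
Verification: 21 × 25 = 525 = 20 × 26 + 5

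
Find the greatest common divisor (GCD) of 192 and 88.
8

Using the Euclidean algorithm:
192 = 2 × 88 + 16
88 = 5 × 16 + 8
16 = 2 × 8 + 0

GCD(192, 88) = 8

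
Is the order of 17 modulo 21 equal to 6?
Yes, ord_21(17) = 6.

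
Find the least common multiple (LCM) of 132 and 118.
7788

First find GCD(132, 118) using the Euclidean algorithm:
132 = 1 × 118 + 14
118 = 8 × 14 + 6
14 = 2 × 6 + 2
6 = 3 × 2 + 0
GCD(132, 118) = 2

LCM formula: LCM(a, b) = (a × b) / GCD(a, b)
LCM(132, 118) = (132 × 118) / 2
LCM(132, 118) = 15576 / 2
LCM(132, 118) = 7788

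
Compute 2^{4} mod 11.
5

Using successive squaring:
Binary expansion of 4: 100
Powers of 2 mod 11 (each is the square of the previous):
  2^1 ≡ 2 (mod 11)
  2^2 ≡ 2² = 4 ≡ 4 (mod 11)
  2^4 ≡ 4² = 16 ≡ 5 (mod 11)
4 is a power of 2, so 2^4 is the last square: ≡ 5 (mod 11)
Result: 2^4 ≡ 5 (mod 11)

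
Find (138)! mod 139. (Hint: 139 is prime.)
By Wilson's theorem, (138)! ≡ -1 ≡ 138 (mod 139)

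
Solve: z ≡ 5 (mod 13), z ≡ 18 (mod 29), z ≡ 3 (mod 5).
M = 13 × 29 × 5 = 1885. M₁ = 145, y₁ ≡ 7 (mod 13). M₂ = 65, y₂ ≡ 25 (mod 29). M₃ = 377, y₃ ≡ 3 (mod 5). z = 5×145×7 + 18×65×25 + 3×377×3 ≡ 18 (mod 1885)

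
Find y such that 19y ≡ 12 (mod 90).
48

Since gcd(19, 90) = 1 divides 12, a solution exists.
Multiply both sides by the inverse of 19 mod 90:
  19^(-1) mod 90 = 19
  x ≡ 19 × 12 ≡ 228 ≡ 48 (mod 90)
Verification: 19 × 48 = 912 = 10 × 90 + 12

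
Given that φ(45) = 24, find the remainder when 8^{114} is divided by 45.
By Euler: 8^{24} ≡ 1 (mod 45) since gcd(8, 45) = 1. 114 = 4×24 + 18. So 8^{114} ≡ 8^{18} ≡ 19 (mod 45)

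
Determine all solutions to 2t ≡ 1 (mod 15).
8

Since gcd(2, 15) = 1 divides 1, a solution exists.
Multiply both sides by the inverse of 2 mod 15:
  2^(-1) mod 15 = 8
  x ≡ 8 × 1 ≡ 8 ≡ 8 (mod 15)
Verification: 2 × 8 = 16 = 1 × 15 + 1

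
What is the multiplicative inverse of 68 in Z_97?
10

Using Extended Euclidean Algorithm:
gcd(68, 97) = 1
Bezout coefficients: 68 × 10 + 97 × -7 = 1
So 68 × 10 ≡ 1 (mod 97)
The inverse is 10 mod 97 = 10
Verification: 68 × 10 = 680 = 7 × 97 + 1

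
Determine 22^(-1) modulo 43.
22^(-1) ≡ 2 (mod 43). Verification: 22 × 2 = 44 ≡ 1 (mod 43)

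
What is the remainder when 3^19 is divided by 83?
Using repeated squaring. 19 = 16 + 2 + 1 (binary 10011). Repeated squaring mod 83: 3^1 ≡ 3; 3^2 ≡ 3² = 9 ≡ 9; 3^4 ≡ 9² = 81 ≡ 81; 3^8 ≡ 81² = 6561 ≡ 4; 3^16 ≡ 4² = 16 ≡ 16. Multiply: 3^19 = 3^16 × 3^2 × 3^1 ≡ 16 × 9 × 3 (mod 83): 16 × 9 = 144 ≡ 61; 61 × 3 = 183 ≡ 17. So 3^19 ≡ 17 (mod 83).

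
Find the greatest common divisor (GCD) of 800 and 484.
4

Using the Euclidean algorithm:
800 = 1 × 484 + 316
484 = 1 × 316 + 168
316 = 1 × 168 + 148
168 = 1 × 148 + 20
148 = 7 × 20 + 8
20 = 2 × 8 + 4
8 = 2 × 4 + 0

GCD(800, 484) = 4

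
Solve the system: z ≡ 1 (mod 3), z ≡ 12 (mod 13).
M = 3 × 13 = 39. M₁ = 13, y₁ ≡ 1 (mod 3). M₂ = 3, y₂ ≡ 9 (mod 13). z = 1×13×1 + 12×3×9 ≡ 25 (mod 39)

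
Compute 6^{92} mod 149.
5

Using successive squaring:
Binary expansion of 92: 1011100
Powers of 6 mod 149 (each is the square of the previous):
  6^1 ≡ 6 (mod 149)
  6^2 ≡ 6² = 36 ≡ 36 (mod 149)
  6^4 ≡ 36² = 1296 ≡ 104 (mod 149)
  6^8 ≡ 104² = 10816 ≡ 88 (mod 149)
  6^16 ≡ 88² = 7744 ≡ 145 (mod 149)
  6^32 ≡ 145² = 21025 ≡ 16 (mod 149)
  6^64 ≡ 16² = 256 ≡ 107 (mod 149)
92 = 64 + 16 + 8 + 4, so 6^92 = 6^64 × 6^16 × 6^8 × 6^4 ≡ 107 × 145 × 88 × 104 (mod 149)
Multiplying step by step:
  107 × 145 = 15515 ≡ 19 (mod 149)
  19 × 88 = 1672 ≡ 33 (mod 149)
  33 × 104 = 3432 ≡ 5 (mod 149)
Result: 6^92 ≡ 5 (mod 149)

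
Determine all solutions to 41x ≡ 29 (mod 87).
58

Since gcd(41, 87) = 1 divides 29, a solution exists.
Multiply both sides by the inverse of 41 mod 87:
  41^(-1) mod 87 = 17
  x ≡ 17 × 29 ≡ 493 ≡ 58 (mod 87)
Verification: 41 × 58 = 2378 = 27 × 87 + 29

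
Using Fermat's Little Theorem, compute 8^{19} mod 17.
2

By Fermat's Little Theorem, a^(p-1) ≡ 1 (mod p) for prime p and gcd(a, p) = 1
Here p = 17, so 8^16 ≡ 1 (mod 17)
We can reduce the exponent: 19 mod 16 = 3
So 8^19 ≡ 8^3 (mod 17)
Computing: 8^3 mod 17 = 2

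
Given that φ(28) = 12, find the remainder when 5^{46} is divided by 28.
By Euler: 5^{12} ≡ 1 (mod 28) since gcd(5, 28) = 1. 46 = 3×12 + 10. So 5^{46} ≡ 5^{10} ≡ 9 (mod 28)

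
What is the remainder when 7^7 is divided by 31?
7 = 4 + 2 + 1 (binary 111). Repeated squaring mod 31: 7^1 ≡ 7; 7^2 ≡ 7² = 49 ≡ 18; 7^4 ≡ 18² = 324 ≡ 14. Multiply: 7^7 = 7^4 × 7^2 × 7^1 ≡ 14 × 18 × 7 (mod 31): 14 × 18 = 252 ≡ 4; 4 × 7 = 28 ≡ 28. So 7^7 ≡ 28 (mod 31).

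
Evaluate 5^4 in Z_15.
4 = 4 (binary 100). Repeated squaring mod 15: 5^1 ≡ 5; 5^2 ≡ 5² = 25 ≡ 10; 5^4 ≡ 10² = 100 ≡ 10. So 5^4 ≡ 10 (mod 15).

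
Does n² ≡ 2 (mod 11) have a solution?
By Euler's criterion: 2^{5} ≡ 10 (mod 11). Since this equals -1 (≡ 10), 2 is not a QR.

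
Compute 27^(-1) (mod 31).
23

Using Extended Euclidean Algorithm:
gcd(27, 31) = 1
Bezout coefficients: 27 × -8 + 31 × 7 = 1
So 27 × -8 ≡ 1 (mod 31)
The inverse is -8 mod 31 = 23
Verification: 27 × 23 = 621 = 20 × 31 + 1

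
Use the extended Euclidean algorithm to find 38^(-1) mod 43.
Extended GCD: 38(17) + 43(-15) = 1. So 38^(-1) ≡ 17 ≡ 17 (mod 43). Verify: 38 × 17 = 646 ≡ 1 (mod 43)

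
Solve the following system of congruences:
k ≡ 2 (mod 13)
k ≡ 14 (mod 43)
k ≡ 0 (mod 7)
2121

Using the Chinese Remainder Theorem:
M = product of moduli = 3913
For equation 1: M_1 = 301, 301 ≡ 2 (mod 13), inverse of 301 mod 13 is 7 (check: 2 × 7 = 14 ≡ 1 (mod 13))
For equation 2: M_2 = 91, 91 ≡ 5 (mod 43), inverse of 91 mod 43 is 26 (check: 5 × 26 = 130 ≡ 1 (mod 43))
For equation 3: M_3 = 559, 559 ≡ 6 (mod 7), inverse of 559 mod 7 is 6 (check: 6 × 6 = 36 ≡ 1 (mod 7))
Combine: k ≡ Σ r_i×M_i×(M_i⁻¹ mod m_i) = 2×301×7 + 14×91×26 + 0×559×6 = 4214 + 33124 + 0 = 37338
37338 mod 3913 = 2121
k ≡ 2121 (mod 3913)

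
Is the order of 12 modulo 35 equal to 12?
Yes, ord_35(12) = 12.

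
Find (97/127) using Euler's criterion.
(97/127) = 97^{63} mod 127 = -1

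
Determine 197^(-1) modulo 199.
197^(-1) ≡ 99 (mod 199). Verification: 197 × 99 = 19503 ≡ 1 (mod 199)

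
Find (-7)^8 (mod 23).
(-7) ≡ 16 (mod 23). 8 = 8 (binary 1000). Repeated squaring mod 23: 16^1 ≡ 16; 16^2 ≡ 16² = 256 ≡ 3; 16^4 ≡ 3² = 9 ≡ 9; 16^8 ≡ 9² = 81 ≡ 12. So (-7)^8 ≡ 12 (mod 23).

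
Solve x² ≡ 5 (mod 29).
The square roots of 5 mod 29 are 18 and 11. Verify: 18² = 324 ≡ 5 (mod 29)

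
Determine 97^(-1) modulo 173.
97^(-1) ≡ 66 (mod 173). Verification: 97 × 66 = 6402 ≡ 1 (mod 173)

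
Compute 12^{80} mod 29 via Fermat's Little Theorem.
1

By Fermat's Little Theorem, a^(p-1) ≡ 1 (mod p) for prime p and gcd(a, p) = 1
Here p = 29, so 12^28 ≡ 1 (mod 29)
We can reduce the exponent: 80 mod 28 = 24
So 12^80 ≡ 12^24 (mod 29)
Computing: 12^24 mod 29 = 1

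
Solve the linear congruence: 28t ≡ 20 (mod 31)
14

Since gcd(28, 31) = 1 divides 20, a solution exists.
Multiply both sides by the inverse of 28 mod 31:
  28^(-1) mod 31 = 10
  x ≡ 10 × 20 ≡ 200 ≡ 14 (mod 31)
Verification: 28 × 14 = 392 = 12 × 31 + 20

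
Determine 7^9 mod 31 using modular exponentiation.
9 = 8 + 1 (binary 1001). Repeated squaring mod 31: 7^1 ≡ 7; 7^2 ≡ 7² = 49 ≡ 18; 7^4 ≡ 18² = 324 ≡ 14; 7^8 ≡ 14² = 196 ≡ 10. Multiply: 7^9 = 7^8 × 7^1 ≡ 10 × 7 (mod 31): 10 × 7 = 70 ≡ 8. So 7^9 ≡ 8 (mod 31).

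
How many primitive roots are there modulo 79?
24

The number of primitive roots modulo p is φ(p-1) = φ(78)
φ(78) = 24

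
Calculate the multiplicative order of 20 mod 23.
Powers of 20 mod 23: 20^1≡20, 20^2≡9, 20^3≡19, 20^4≡12, 20^5≡10, 20^6≡16, 20^7≡21, 20^8≡6, 20^9≡5, 20^10≡8, 20^11≡22, 20^12≡3, 20^13≡14, 20^14≡4, 20^15≡11, 20^16≡13, 20^17≡7, 20^18≡2, 20^19≡17, 20^20≡18, 20^21≡15, 20^22≡1. Order = 22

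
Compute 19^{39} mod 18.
1

Using successive squaring:
Binary expansion of 39: 100111
Powers of 19 mod 18 (each is the square of the previous):
  19^1 ≡ 1 (mod 18)
  19^2 ≡ 1² = 1 ≡ 1 (mod 18)
  19^4 ≡ 1² = 1 ≡ 1 (mod 18)
  19^8 ≡ 1² = 1 ≡ 1 (mod 18)
  19^16 ≡ 1² = 1 ≡ 1 (mod 18)
  19^32 ≡ 1² = 1 ≡ 1 (mod 18)
39 = 32 + 4 + 2 + 1, so 19^39 = 19^32 × 19^4 × 19^2 × 19^1 ≡ 1 × 1 × 1 × 1 (mod 18)
Multiplying step by step:
  1 × 1 = 1 ≡ 1 (mod 18)
  1 × 1 = 1 ≡ 1 (mod 18)
  1 × 1 = 1 ≡ 1 (mod 18)
Result: 19^39 ≡ 1 (mod 18)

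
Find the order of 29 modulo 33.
Powers of 29 mod 33: 29^1≡29, 29^2≡16, 29^3≡2, 29^4≡25, 29^5≡32, 29^6≡4, 29^7≡17, 29^8≡31, 29^9≡8, 29^10≡1. Order = 10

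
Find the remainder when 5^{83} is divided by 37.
By Fermat: 5^{36} ≡ 1 (mod 37). 83 = 2×36 + 11. So 5^{83} ≡ 5^{11} ≡ 2 (mod 37)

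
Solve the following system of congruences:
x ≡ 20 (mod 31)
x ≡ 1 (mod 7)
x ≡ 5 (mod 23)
764

Using the Chinese Remainder Theorem:
M = product of moduli = 4991
For equation 1: M_1 = 161, 161 ≡ 6 (mod 31), inverse of 161 mod 31 is 26 (check: 6 × 26 = 156 ≡ 1 (mod 31))
For equation 2: M_2 = 713, 713 ≡ 6 (mod 7), inverse of 713 mod 7 is 6 (check: 6 × 6 = 36 ≡ 1 (mod 7))
For equation 3: M_3 = 217, 217 ≡ 10 (mod 23), inverse of 217 mod 23 is 7 (check: 10 × 7 = 70 ≡ 1 (mod 23))
Combine: x ≡ Σ r_i×M_i×(M_i⁻¹ mod m_i) = 20×161×26 + 1×713×6 + 5×217×7 = 83720 + 4278 + 7595 = 95593
95593 mod 4991 = 764
x ≡ 764 (mod 4991)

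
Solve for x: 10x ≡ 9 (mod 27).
9

Since gcd(10, 27) = 1 divides 9, a solution exists.
Multiply both sides by the inverse of 10 mod 27:
  10^(-1) mod 27 = 19
  x ≡ 19 × 9 ≡ 171 ≡ 9 (mod 27)
Verification: 10 × 9 = 90 = 3 × 27 + 9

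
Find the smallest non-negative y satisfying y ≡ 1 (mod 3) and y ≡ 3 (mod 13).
M = 3 × 13 = 39. M₁ = 13, y₁ ≡ 1 (mod 3). M₂ = 3, y₂ ≡ 9 (mod 13). y = 1×13×1 + 3×3×9 ≡ 16 (mod 39)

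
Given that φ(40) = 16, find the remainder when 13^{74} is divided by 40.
By Euler: 13^{16} ≡ 1 (mod 40) since gcd(13, 40) = 1. 74 = 4×16 + 10. So 13^{74} ≡ 13^{10} ≡ 9 (mod 40)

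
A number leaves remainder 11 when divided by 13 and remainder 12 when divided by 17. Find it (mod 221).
M = 13 × 17 = 221. M₁ = 17, y₁ ≡ 10 (mod 13). M₂ = 13, y₂ ≡ 4 (mod 17). z = 11×17×10 + 12×13×4 ≡ 63 (mod 221)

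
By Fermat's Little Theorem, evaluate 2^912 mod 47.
By Fermat: 2^{46} ≡ 1 (mod 47). 912 ≡ 38 (mod 46). So 2^{912} ≡ 2^{38} ≡ 9 (mod 47)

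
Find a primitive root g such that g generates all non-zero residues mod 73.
p - 1 = 72 has prime divisors 2, 3. h is a primitive root mod 73 iff h^(72/q) ≢ 1 (mod 73) for each such q.
h = 2: 2^36 ≡ 1, 2^24 ≡ 64 (mod 73); 2^36 ≡ 1, so not a primitive root.
h = 3: 3^36 ≡ 1, 3^24 ≡ 1 (mod 73); 3^36 ≡ 1, so not a primitive root.
h = 4: 4^36 ≡ 1, 4^24 ≡ 8 (mod 73); 4^36 ≡ 1, so not a primitive root.
h = 5: 5^36 ≡ 72, 5^24 ≡ 8 (mod 73); none is 1, so 5 has order 72 and is a primitive root.
The smallest primitive root mod 73 is g = 5.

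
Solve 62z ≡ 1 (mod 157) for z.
62^(-1) ≡ 38 (mod 157). Verification: 62 × 38 = 2356 ≡ 1 (mod 157)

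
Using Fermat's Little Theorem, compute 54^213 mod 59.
By Fermat: 54^{58} ≡ 1 (mod 59). 213 = 3×58 + 39. So 54^{213} ≡ 54^{39} ≡ 55 (mod 59)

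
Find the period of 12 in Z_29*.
Powers of 12 mod 29: 12^1≡12, 12^2≡28, 12^3≡17, 12^4≡1. Order = 4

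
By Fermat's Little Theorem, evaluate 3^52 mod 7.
By Fermat: 3^{6} ≡ 1 (mod 7). 52 = 8×6 + 4. So 3^{52} ≡ 3^{4} ≡ 4 (mod 7)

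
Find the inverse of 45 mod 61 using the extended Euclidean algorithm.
Extended GCD: 45(19) + 61(-14) = 1. So 45^(-1) ≡ 19 ≡ 19 (mod 61). Verify: 45 × 19 = 855 ≡ 1 (mod 61)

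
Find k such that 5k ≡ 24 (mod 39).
36

Since gcd(5, 39) = 1 divides 24, a solution exists.
Multiply both sides by the inverse of 5 mod 39:
  5^(-1) mod 39 = 8
  x ≡ 8 × 24 ≡ 192 ≡ 36 (mod 39)
Verification: 5 × 36 = 180 = 4 × 39 + 24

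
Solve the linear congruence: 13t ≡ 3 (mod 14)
11

Since gcd(13, 14) = 1 divides 3, a solution exists.
Multiply both sides by the inverse of 13 mod 14:
  13^(-1) mod 14 = 13
  x ≡ 13 × 3 ≡ 39 ≡ 11 (mod 14)
Verification: 13 × 11 = 143 = 10 × 14 + 3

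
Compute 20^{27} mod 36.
8

Using successive squaring:
Binary expansion of 27: 11011
Powers of 20 mod 36 (each is the square of the previous):
  20^1 ≡ 20 (mod 36)
  20^2 ≡ 20² = 400 ≡ 4 (mod 36)
  20^4 ≡ 4² = 16 ≡ 16 (mod 36)
  20^8 ≡ 16² = 256 ≡ 4 (mod 36)
  20^16 ≡ 4² = 16 ≡ 16 (mod 36)
27 = 16 + 8 + 2 + 1, so 20^27 = 20^16 × 20^8 × 20^2 × 20^1 ≡ 16 × 4 × 4 × 20 (mod 36)
Multiplying step by step:
  16 × 4 = 64 ≡ 28 (mod 36)
  28 × 4 = 112 ≡ 4 (mod 36)
  4 × 20 = 80 ≡ 8 (mod 36)
Result: 20^27 ≡ 8 (mod 36)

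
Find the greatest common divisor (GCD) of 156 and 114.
6

Using the Euclidean algorithm:
156 = 1 × 114 + 42
114 = 2 × 42 + 30
42 = 1 × 30 + 12
30 = 2 × 12 + 6
12 = 2 × 6 + 0

GCD(156, 114) = 6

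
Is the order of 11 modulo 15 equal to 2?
Yes, ord_15(11) = 2.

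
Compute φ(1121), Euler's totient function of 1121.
1044

Prime factorization: 1121 = 19 × 59
Using the formula φ(n) = n × Π(1 - 1/p) for each prime factor p:
φ(1121) = 1121 × (1 - 1/19) × (1 - 1/59)
φ(1121) = 1044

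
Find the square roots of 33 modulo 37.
The square roots of 33 mod 37 are 12 and 25. Verify: 12² = 144 ≡ 33 (mod 37)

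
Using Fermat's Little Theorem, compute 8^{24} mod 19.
1

By Fermat's Little Theorem, a^(p-1) ≡ 1 (mod p) for prime p and gcd(a, p) = 1
Here p = 19, so 8^18 ≡ 1 (mod 19)
We can reduce the exponent: 24 mod 18 = 6
So 8^24 ≡ 8^6 (mod 19)
Computing: 8^6 mod 19 = 1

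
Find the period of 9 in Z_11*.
Powers of 9 mod 11: 9^1≡9, 9^2≡4, 9^3≡3, 9^4≡5, 9^5≡1. Order = 5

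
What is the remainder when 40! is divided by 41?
By Wilson's theorem, (40)! ≡ -1 ≡ 40 (mod 41)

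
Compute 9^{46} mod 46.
35

Using successive squaring:
Binary expansion of 46: 101110
Powers of 9 mod 46 (each is the square of the previous):
  9^1 ≡ 9 (mod 46)
  9^2 ≡ 9² = 81 ≡ 35 (mod 46)
  9^4 ≡ 35² = 1225 ≡ 29 (mod 46)
  9^8 ≡ 29² = 841 ≡ 13 (mod 46)
  9^16 ≡ 13² = 169 ≡ 31 (mod 46)
  9^32 ≡ 31² = 961 ≡ 41 (mod 46)
46 = 32 + 8 + 4 + 2, so 9^46 = 9^32 × 9^8 × 9^4 × 9^2 ≡ 41 × 13 × 29 × 35 (mod 46)
Multiplying step by step:
  41 × 13 = 533 ≡ 27 (mod 46)
  27 × 29 = 783 ≡ 1 (mod 46)
  1 × 35 = 35 ≡ 35 (mod 46)
Result: 9^46 ≡ 35 (mod 46)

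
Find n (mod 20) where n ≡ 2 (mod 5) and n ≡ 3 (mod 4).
M = 5 × 4 = 20. M₁ = 4, y₁ ≡ 4 (mod 5). M₂ = 5, y₂ ≡ 1 (mod 4). n = 2×4×4 + 3×5×1 ≡ 7 (mod 20)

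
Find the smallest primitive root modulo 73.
5

A primitive root g modulo p has order p-1 = 72
Prime divisors of 72: [2, 3]
g is a primitive root iff g^(72/q) ≢ 1 (mod 73) for each prime divisor q
Testing small values:
  g = 2: 2^36 ≡ 1, 2^24 ≡ 64 (mod 73) → 2^36 ≡ 1, not primitive root
  g = 3: 3^36 ≡ 1, 3^24 ≡ 1 (mod 73) → 3^36 ≡ 1, not primitive root
  g = 4: 4^36 ≡ 1, 4^24 ≡ 8 (mod 73) → 4^36 ≡ 1, not primitive root
  g = 5: 5^36 ≡ 72, 5^24 ≡ 8 (mod 73) → none is 1, primitive root!
The smallest primitive root is 5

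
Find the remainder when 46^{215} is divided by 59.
By Fermat: 46^{58} ≡ 1 (mod 59). 215 = 3×58 + 41. So 46^{215} ≡ 46^{41} ≡ 7 (mod 59)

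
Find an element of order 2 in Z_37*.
36 has order 2 mod 37 since 36^{2} ≡ 1 (mod 37) and no smaller power works.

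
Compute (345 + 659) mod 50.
4

(345 + 659) = 1004
1004 mod 50 = 4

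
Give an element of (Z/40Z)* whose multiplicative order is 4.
3 has order 4 mod 40 since 3^{4} ≡ 1 (mod 40) and no smaller power works.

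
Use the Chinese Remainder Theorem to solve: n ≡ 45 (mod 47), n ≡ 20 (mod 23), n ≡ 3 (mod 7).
1032

Using the Chinese Remainder Theorem:
M = product of moduli = 7567
For equation 1: M_1 = 161, 161 ≡ 20 (mod 47), inverse of 161 mod 47 is 40 (check: 20 × 40 = 800 ≡ 1 (mod 47))
For equation 2: M_2 = 329, 329 ≡ 7 (mod 23), inverse of 329 mod 23 is 10 (check: 7 × 10 = 70 ≡ 1 (mod 23))
For equation 3: M_3 = 1081, 1081 ≡ 3 (mod 7), inverse of 1081 mod 7 is 5 (check: 3 × 5 = 15 ≡ 1 (mod 7))
Combine: n ≡ Σ r_i×M_i×(M_i⁻¹ mod m_i) = 45×161×40 + 20×329×10 + 3×1081×5 = 289800 + 65800 + 16215 = 371815
371815 mod 7567 = 1032
n ≡ 1032 (mod 7567)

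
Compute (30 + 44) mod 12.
2

(30 + 44) = 74
74 mod 12 = 2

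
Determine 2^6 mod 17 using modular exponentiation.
6 = 4 + 2 (binary 110). Repeated squaring mod 17: 2^1 ≡ 2; 2^2 ≡ 2² = 4 ≡ 4; 2^4 ≡ 4² = 16 ≡ 16. Multiply: 2^6 = 2^4 × 2^2 ≡ 16 × 4 (mod 17): 16 × 4 = 64 ≡ 13. So 2^6 ≡ 13 (mod 17).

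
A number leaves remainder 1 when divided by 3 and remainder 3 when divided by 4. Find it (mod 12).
M = 3 × 4 = 12. M₁ = 4, y₁ ≡ 1 (mod 3). M₂ = 3, y₂ ≡ 3 (mod 4). x = 1×4×1 + 3×3×3 ≡ 7 (mod 12)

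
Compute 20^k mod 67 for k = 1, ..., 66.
g^1, g^2, ..., g^{66} mod 67: {20, 65, 27, 4, 13, 59, 41, 16, 52, 35, 30, 64, 7, 6, 53, 55, 28, 24, 11, 19, 45, 29, 44, 9, 46, 49, 42, 36, 50, 62, 34, 10, 66, 47, 2, 40, 63, 54, 8, 26, 51, 15, 32, 37, 3, 60, 61, 14, 12, 39, 43, 56, 48, 22, 38, 23, 58, 21, 18, 25, 31, 17, 5, 33, 57, 1}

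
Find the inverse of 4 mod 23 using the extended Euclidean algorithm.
Extended GCD: 4(6) + 23(-1) = 1. So 4^(-1) ≡ 6 ≡ 6 (mod 23). Verify: 4 × 6 = 24 ≡ 1 (mod 23)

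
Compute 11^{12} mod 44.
33

Using successive squaring:
Binary expansion of 12: 1100
Powers of 11 mod 44 (each is the square of the previous):
  11^1 ≡ 11 (mod 44)
  11^2 ≡ 11² = 121 ≡ 33 (mod 44)
  11^4 ≡ 33² = 1089 ≡ 33 (mod 44)
  11^8 ≡ 33² = 1089 ≡ 33 (mod 44)
12 = 8 + 4, so 11^12 = 11^8 × 11^4 ≡ 33 × 33 (mod 44)
Multiplying step by step:
  33 × 33 = 1089 ≡ 33 (mod 44)
Result: 11^12 ≡ 33 (mod 44)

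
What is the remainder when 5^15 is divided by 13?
Using Fermat: 5^{12} ≡ 1 (mod 13). 15 ≡ 3 (mod 12). So 5^{15} ≡ 5^{3} ≡ 8 (mod 13)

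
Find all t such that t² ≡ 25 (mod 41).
The square roots of 25 mod 41 are 36 and 5. Verify: 36² = 1296 ≡ 25 (mod 41)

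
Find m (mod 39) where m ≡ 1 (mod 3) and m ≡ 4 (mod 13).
M = 3 × 13 = 39. M₁ = 13, y₁ ≡ 1 (mod 3). M₂ = 3, y₂ ≡ 9 (mod 13). m = 1×13×1 + 4×3×9 ≡ 4 (mod 39)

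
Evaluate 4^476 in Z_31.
Using Fermat: 4^{30} ≡ 1 (mod 31). 476 ≡ 26 (mod 30). So 4^{476} ≡ 4^{26} ≡ 4 (mod 31)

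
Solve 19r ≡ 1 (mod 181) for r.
19^(-1) ≡ 162 (mod 181). Verification: 19 × 162 = 3078 ≡ 1 (mod 181)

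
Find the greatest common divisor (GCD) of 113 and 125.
1

Using the Euclidean algorithm:
113 = 0 × 125 + 113
125 = 1 × 113 + 12
113 = 9 × 12 + 5
12 = 2 × 5 + 2
5 = 2 × 2 + 1
2 = 2 × 1 + 0

GCD(113, 125) = 1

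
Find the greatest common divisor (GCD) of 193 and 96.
1

Using the Euclidean algorithm:
193 = 2 × 96 + 1
96 = 96 × 1 + 0

GCD(193, 96) = 1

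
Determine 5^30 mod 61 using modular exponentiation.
Using repeated squaring. 30 = 16 + 8 + 4 + 2 (binary 11110). Repeated squaring mod 61: 5^1 ≡ 5; 5^2 ≡ 5² = 25 ≡ 25; 5^4 ≡ 25² = 625 ≡ 15; 5^8 ≡ 15² = 225 ≡ 42; 5^16 ≡ 42² = 1764 ≡ 56. Multiply: 5^30 = 5^16 × 5^8 × 5^4 × 5^2 ≡ 56 × 42 × 15 × 25 (mod 61): 56 × 42 = 2352 ≡ 34; 34 × 15 = 510 ≡ 22; 22 × 25 = 550 ≡ 1. So 5^30 ≡ 1 (mod 61).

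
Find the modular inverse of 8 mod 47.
8^(-1) ≡ 6 (mod 47). Verification: 8 × 6 = 48 ≡ 1 (mod 47)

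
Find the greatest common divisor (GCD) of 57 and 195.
3

Using the Euclidean algorithm:
57 = 0 × 195 + 57
195 = 3 × 57 + 24
57 = 2 × 24 + 9
24 = 2 × 9 + 6
9 = 1 × 6 + 3
6 = 2 × 3 + 0

GCD(57, 195) = 3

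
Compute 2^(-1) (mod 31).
2^(-1) ≡ 16 (mod 31). Verification: 2 × 16 = 32 ≡ 1 (mod 31)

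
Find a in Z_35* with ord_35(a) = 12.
2 has order 12 mod 35 since 2^{12} ≡ 1 (mod 35) and no smaller power works.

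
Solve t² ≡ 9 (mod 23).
The square roots of 9 mod 23 are 3 and 20. Verify: 3² = 9 ≡ 9 (mod 23)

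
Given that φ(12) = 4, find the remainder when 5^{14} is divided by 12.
By Euler: 5^{4} ≡ 1 (mod 12) since gcd(5, 12) = 1. 14 = 3×4 + 2. So 5^{14} ≡ 5^{2} ≡ 1 (mod 12)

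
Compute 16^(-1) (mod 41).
16^(-1) ≡ 18 (mod 41). Verification: 16 × 18 = 288 ≡ 1 (mod 41)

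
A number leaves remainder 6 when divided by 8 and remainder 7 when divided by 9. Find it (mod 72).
M = 8 × 9 = 72. M₁ = 9, y₁ ≡ 1 (mod 8). M₂ = 8, y₂ ≡ 8 (mod 9). z = 6×9×1 + 7×8×8 ≡ 70 (mod 72)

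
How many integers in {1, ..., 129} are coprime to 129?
84

Prime factorization: 129 = 3 × 43
Using the formula φ(n) = n × Π(1 - 1/p) for each prime factor p:
φ(129) = 129 × (1 - 1/3) × (1 - 1/43)
φ(129) = 84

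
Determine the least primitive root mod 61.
p - 1 = 60 has prime divisors 2, 3, 5. h is a primitive root mod 61 iff h^(60/q) ≢ 1 (mod 61) for each such q.
h = 2: 2^30 ≡ 60, 2^20 ≡ 47, 2^12 ≡ 9 (mod 61); none is 1, so 2 has order 60 and is a primitive root.
The smallest primitive root mod 61 is g = 2.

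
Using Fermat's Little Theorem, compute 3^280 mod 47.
By Fermat: 3^{46} ≡ 1 (mod 47). 280 = 6×46 + 4. So 3^{280} ≡ 3^{4} ≡ 34 (mod 47)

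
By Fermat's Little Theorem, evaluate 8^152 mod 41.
By Fermat: 8^{40} ≡ 1 (mod 41). 152 = 3×40 + 32. So 8^{152} ≡ 8^{32} ≡ 18 (mod 41)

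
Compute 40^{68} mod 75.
25

Using successive squaring:
Binary expansion of 68: 1000100
Powers of 40 mod 75 (each is the square of the previous):
  40^1 ≡ 40 (mod 75)
  40^2 ≡ 40² = 1600 ≡ 25 (mod 75)
  40^4 ≡ 25² = 625 ≡ 25 (mod 75)
  40^8 ≡ 25² = 625 ≡ 25 (mod 75)
  40^16 ≡ 25² = 625 ≡ 25 (mod 75)
  40^32 ≡ 25² = 625 ≡ 25 (mod 75)
  40^64 ≡ 25² = 625 ≡ 25 (mod 75)
68 = 64 + 4, so 40^68 = 40^64 × 40^4 ≡ 25 × 25 (mod 75)
Multiplying step by step:
  25 × 25 = 625 ≡ 25 (mod 75)
Result: 40^68 ≡ 25 (mod 75)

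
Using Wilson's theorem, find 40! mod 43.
(42)! = (40)! × (41) × (42) ≡ -1 (mod 43). So (40)! ≡ -1 × [(42)(41)]^(-1) ≡ 21 (mod 43)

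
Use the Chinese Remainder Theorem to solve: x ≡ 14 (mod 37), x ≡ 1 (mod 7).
162

Using the Chinese Remainder Theorem:
M = product of moduli = 259
For equation 1: M_1 = 7, 7 ≡ 7 (mod 37), inverse of 7 mod 37 is 16 (check: 7 × 16 = 112 ≡ 1 (mod 37))
For equation 2: M_2 = 37, 37 ≡ 2 (mod 7), inverse of 37 mod 7 is 4 (check: 2 × 4 = 8 ≡ 1 (mod 7))
Combine: x ≡ Σ r_i×M_i×(M_i⁻¹ mod m_i) = 14×7×16 + 1×37×4 = 1568 + 148 = 1716
1716 mod 259 = 162
x ≡ 162 (mod 259)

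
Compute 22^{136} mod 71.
50

Using successive squaring:
Binary expansion of 136: 10001000
Powers of 22 mod 71 (each is the square of the previous):
  22^1 ≡ 22 (mod 71)
  22^2 ≡ 22² = 484 ≡ 58 (mod 71)
  22^4 ≡ 58² = 3364 ≡ 27 (mod 71)
  22^8 ≡ 27² = 729 ≡ 19 (mod 71)
  22^16 ≡ 19² = 361 ≡ 6 (mod 71)
  22^32 ≡ 6² = 36 ≡ 36 (mod 71)
  22^64 ≡ 36² = 1296 ≡ 18 (mod 71)
  22^128 ≡ 18² = 324 ≡ 40 (mod 71)
136 = 128 + 8, so 22^136 = 22^128 × 22^8 ≡ 40 × 19 (mod 71)
Multiplying step by step:
  40 × 19 = 760 ≡ 50 (mod 71)
Result: 22^136 ≡ 50 (mod 71)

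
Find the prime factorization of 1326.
2 × 3 × 13 × 17

Divide by primes starting from smallest:
1326 ÷ 2 = 663
663 ÷ 3 = 221
221 ÷ 13 = 17
17 ÷ 17 = 1

1326 = 2 × 3 × 13 × 17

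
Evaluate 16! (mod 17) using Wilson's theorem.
By Wilson's theorem, (16)! ≡ -1 ≡ 16 (mod 17)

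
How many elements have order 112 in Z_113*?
Number of primitive roots mod 113 = φ(112) = 48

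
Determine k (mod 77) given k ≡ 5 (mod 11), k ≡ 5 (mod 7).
5

Using the Chinese Remainder Theorem:
M = product of moduli = 77
For equation 1: M_1 = 7, 7 ≡ 7 (mod 11), inverse of 7 mod 11 is 8 (check: 7 × 8 = 56 ≡ 1 (mod 11))
For equation 2: M_2 = 11, 11 ≡ 4 (mod 7), inverse of 11 mod 7 is 2 (check: 4 × 2 = 8 ≡ 1 (mod 7))
Combine: k ≡ Σ r_i×M_i×(M_i⁻¹ mod m_i) = 5×7×8 + 5×11×2 = 280 + 110 = 390
390 mod 77 = 5
k ≡ 5 (mod 77)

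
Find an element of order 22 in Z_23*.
5 has order 22 mod 23 since 5^{22} ≡ 1 (mod 23) and no smaller power works.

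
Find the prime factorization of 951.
3 × 317

Divide by primes starting from smallest:
951 ÷ 3 = 317
317 ÷ 317 = 1

951 = 3 × 317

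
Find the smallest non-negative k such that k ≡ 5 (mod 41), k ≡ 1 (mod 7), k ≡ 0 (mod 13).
169

Using the Chinese Remainder Theorem:
M = product of moduli = 3731
For equation 1: M_1 = 91, 91 ≡ 9 (mod 41), inverse of 91 mod 41 is 32 (check: 9 × 32 = 288 ≡ 1 (mod 41))
For equation 2: M_2 = 533, 533 ≡ 1 (mod 7), inverse of 533 mod 7 is 1 (check: 1 × 1 = 1 ≡ 1 (mod 7))
For equation 3: M_3 = 287, 287 ≡ 1 (mod 13), inverse of 287 mod 13 is 1 (check: 1 × 1 = 1 ≡ 1 (mod 13))
Combine: k ≡ Σ r_i×M_i×(M_i⁻¹ mod m_i) = 5×91×32 + 1×533×1 + 0×287×1 = 14560 + 533 + 0 = 15093
15093 mod 3731 = 169
k ≡ 169 (mod 3731)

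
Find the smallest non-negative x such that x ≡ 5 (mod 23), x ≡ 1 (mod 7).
120

Using the Chinese Remainder Theorem:
M = product of moduli = 161
For equation 1: M_1 = 7, 7 ≡ 7 (mod 23), inverse of 7 mod 23 is 10 (check: 7 × 10 = 70 ≡ 1 (mod 23))
For equation 2: M_2 = 23, 23 ≡ 2 (mod 7), inverse of 23 mod 7 is 4 (check: 2 × 4 = 8 ≡ 1 (mod 7))
Combine: x ≡ Σ r_i×M_i×(M_i⁻¹ mod m_i) = 5×7×10 + 1×23×4 = 350 + 92 = 442
442 mod 161 = 120
x ≡ 120 (mod 161)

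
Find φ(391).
352

Prime factorization: 391 = 17 × 23
Using the formula φ(n) = n × Π(1 - 1/p) for each prime factor p:
φ(391) = 391 × (1 - 1/17) × (1 - 1/23)
φ(391) = 352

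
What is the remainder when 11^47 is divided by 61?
Using repeated squaring. 47 = 32 + 8 + 4 + 2 + 1 (binary 101111). Repeated squaring mod 61: 11^1 ≡ 11; 11^2 ≡ 11² = 121 ≡ 60; 11^4 ≡ 60² = 3600 ≡ 1; 11^8 ≡ 1² = 1 ≡ 1; 11^16 ≡ 1² = 1 ≡ 1; 11^32 ≡ 1² = 1 ≡ 1. Multiply: 11^47 = 11^32 × 11^8 × 11^4 × 11^2 × 11^1 ≡ 1 × 1 × 1 × 60 × 11 (mod 61): 1 × 1 = 1 ≡ 1; 1 × 1 = 1 ≡ 1; 1 × 60 = 60 ≡ 60; 60 × 11 = 660 ≡ 50. So 11^47 ≡ 50 (mod 61).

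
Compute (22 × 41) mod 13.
5

(22 × 41) = 902
902 mod 13 = 5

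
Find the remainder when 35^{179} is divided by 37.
By Fermat: 35^{36} ≡ 1 (mod 37). 179 = 4×36 + 35. So 35^{179} ≡ 35^{35} ≡ 18 (mod 37)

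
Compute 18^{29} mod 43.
3

Using successive squaring:
Binary expansion of 29: 11101
Powers of 18 mod 43 (each is the square of the previous):
  18^1 ≡ 18 (mod 43)
  18^2 ≡ 18² = 324 ≡ 23 (mod 43)
  18^4 ≡ 23² = 529 ≡ 13 (mod 43)
  18^8 ≡ 13² = 169 ≡ 40 (mod 43)
  18^16 ≡ 40² = 1600 ≡ 9 (mod 43)
29 = 16 + 8 + 4 + 1, so 18^29 = 18^16 × 18^8 × 18^4 × 18^1 ≡ 9 × 40 × 13 × 18 (mod 43)
Multiplying step by step:
  9 × 40 = 360 ≡ 16 (mod 43)
  16 × 13 = 208 ≡ 36 (mod 43)
  36 × 18 = 648 ≡ 3 (mod 43)
Result: 18^29 ≡ 3 (mod 43)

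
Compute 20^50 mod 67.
Using repeated squaring. 50 = 32 + 16 + 2 (binary 110010). Repeated squaring mod 67: 20^1 ≡ 20; 20^2 ≡ 20² = 400 ≡ 65; 20^4 ≡ 65² = 4225 ≡ 4; 20^8 ≡ 4² = 16 ≡ 16; 20^16 ≡ 16² = 256 ≡ 55; 20^32 ≡ 55² = 3025 ≡ 10. Multiply: 20^50 = 20^32 × 20^16 × 20^2 ≡ 10 × 55 × 65 (mod 67): 10 × 55 = 550 ≡ 14; 14 × 65 = 910 ≡ 39. So 20^50 ≡ 39 (mod 67).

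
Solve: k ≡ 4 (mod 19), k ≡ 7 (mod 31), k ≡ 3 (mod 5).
M = 19 × 31 × 5 = 2945. M₁ = 155, y₁ ≡ 13 (mod 19). M₂ = 95, y₂ ≡ 16 (mod 31). M₃ = 589, y₃ ≡ 4 (mod 5). k = 4×155×13 + 7×95×16 + 3×589×4 ≡ 2208 (mod 2945)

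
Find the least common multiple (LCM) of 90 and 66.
990

First find GCD(90, 66) using the Euclidean algorithm:
90 = 1 × 66 + 24
66 = 2 × 24 + 18
24 = 1 × 18 + 6
18 = 3 × 6 + 0
GCD(90, 66) = 6

LCM formula: LCM(a, b) = (a × b) / GCD(a, b)
LCM(90, 66) = (90 × 66) / 6
LCM(90, 66) = 5940 / 6
LCM(90, 66) = 990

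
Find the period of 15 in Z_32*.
Powers of 15 mod 32: 15^1≡15, 15^2≡1. Order = 2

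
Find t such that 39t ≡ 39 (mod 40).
1

Since gcd(39, 40) = 1 divides 39, a solution exists.
Multiply both sides by the inverse of 39 mod 40:
  39^(-1) mod 40 = 39
  x ≡ 39 × 39 ≡ 1521 ≡ 1 (mod 40)
Verification: 39 × 1 = 39 = 0 × 40 + 39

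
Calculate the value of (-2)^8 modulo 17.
(-2) ≡ 15 (mod 17). 8 = 8 (binary 1000). Repeated squaring mod 17: 15^1 ≡ 15; 15^2 ≡ 15² = 225 ≡ 4; 15^4 ≡ 4² = 16 ≡ 16; 15^8 ≡ 16² = 256 ≡ 1. So (-2)^8 ≡ 1 (mod 17).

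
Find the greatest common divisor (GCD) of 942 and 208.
2

Using the Euclidean algorithm:
942 = 4 × 208 + 110
208 = 1 × 110 + 98
110 = 1 × 98 + 12
98 = 8 × 12 + 2
12 = 6 × 2 + 0

GCD(942, 208) = 2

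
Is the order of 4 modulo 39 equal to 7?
No, the actual order is 6, not 7.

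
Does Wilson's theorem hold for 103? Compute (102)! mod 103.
(102)! mod 103 = 102. Since this equals -1 (mod 103), Wilson confirms 103 is prime.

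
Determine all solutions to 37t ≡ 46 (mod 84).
58

Since gcd(37, 84) = 1 divides 46, a solution exists.
Multiply both sides by the inverse of 37 mod 84:
  37^(-1) mod 84 = 25
  x ≡ 25 × 46 ≡ 1150 ≡ 58 (mod 84)
Verification: 37 × 58 = 2146 = 25 × 84 + 46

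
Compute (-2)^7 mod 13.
(-2) ≡ 11 (mod 13). 7 = 4 + 2 + 1 (binary 111). Repeated squaring mod 13: 11^1 ≡ 11; 11^2 ≡ 11² = 121 ≡ 4; 11^4 ≡ 4² = 16 ≡ 3. Multiply: (-2)^7 ≡ 11^4 × 11^2 × 11^1 ≡ 3 × 4 × 11 (mod 13): 3 × 4 = 12 ≡ 12; 12 × 11 = 132 ≡ 2. So (-2)^7 ≡ 2 (mod 13).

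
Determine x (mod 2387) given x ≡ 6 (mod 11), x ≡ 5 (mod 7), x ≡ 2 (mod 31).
1986

Using the Chinese Remainder Theorem:
M = product of moduli = 2387
For equation 1: M_1 = 217, 217 ≡ 8 (mod 11), inverse of 217 mod 11 is 7 (check: 8 × 7 = 56 ≡ 1 (mod 11))
For equation 2: M_2 = 341, 341 ≡ 5 (mod 7), inverse of 341 mod 7 is 3 (check: 5 × 3 = 15 ≡ 1 (mod 7))
For equation 3: M_3 = 77, 77 ≡ 15 (mod 31), inverse of 77 mod 31 is 29 (check: 15 × 29 = 435 ≡ 1 (mod 31))
Combine: x ≡ Σ r_i×M_i×(M_i⁻¹ mod m_i) = 6×217×7 + 5×341×3 + 2×77×29 = 9114 + 5115 + 4466 = 18695
18695 mod 2387 = 1986
x ≡ 1986 (mod 2387)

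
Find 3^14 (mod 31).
Using repeated squaring. 14 = 8 + 4 + 2 (binary 1110). Repeated squaring mod 31: 3^1 ≡ 3; 3^2 ≡ 3² = 9 ≡ 9; 3^4 ≡ 9² = 81 ≡ 19; 3^8 ≡ 19² = 361 ≡ 20. Multiply: 3^14 = 3^8 × 3^4 × 3^2 ≡ 20 × 19 × 9 (mod 31): 20 × 19 = 380 ≡ 8; 8 × 9 = 72 ≡ 10. So 3^14 ≡ 10 (mod 31).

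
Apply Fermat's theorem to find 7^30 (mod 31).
By Fermat's Little Theorem, 7^{30} ≡ 1 (mod 31) since 31 is prime and gcd(7, 31) = 1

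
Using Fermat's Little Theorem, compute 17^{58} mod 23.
9

By Fermat's Little Theorem, a^(p-1) ≡ 1 (mod p) for prime p and gcd(a, p) = 1
Here p = 23, so 17^22 ≡ 1 (mod 23)
We can reduce the exponent: 58 mod 22 = 14
So 17^58 ≡ 17^14 (mod 23)
Computing: 17^14 mod 23 = 9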